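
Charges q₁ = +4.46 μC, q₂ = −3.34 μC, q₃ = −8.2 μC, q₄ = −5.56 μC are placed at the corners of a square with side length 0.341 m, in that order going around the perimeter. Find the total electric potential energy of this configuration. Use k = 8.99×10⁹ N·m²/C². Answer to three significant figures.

The assembly work is the sum of pairwise potential energies, U = Σ_{i<j} kqᵢqⱼ/rᵢⱼ.
The four side pairs have separation 0.341 m and the two diagonal pairs 0.482 m.
Summing all 6 pair terms gives U = 0.542 J.

0.542 J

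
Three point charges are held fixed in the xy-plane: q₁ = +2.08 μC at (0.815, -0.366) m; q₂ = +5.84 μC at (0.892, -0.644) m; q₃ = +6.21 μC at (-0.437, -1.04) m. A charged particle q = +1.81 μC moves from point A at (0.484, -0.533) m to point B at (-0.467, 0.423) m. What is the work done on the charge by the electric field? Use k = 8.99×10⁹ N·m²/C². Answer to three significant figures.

0.266 J

The work done by the electric force is W_field = −ΔU = −q(V_B − V_A) = q(V_A − V_B).
At A: distances to the source charges are 0.371 m, 0.423 m, 1.05 m; V_A = Σ kqᵢ/rᵢ = 2.28×10⁵ V.
At B: distances to the source charges are 1.51 m, 1.73 m, 1.46 m; V_B = Σ kqᵢ/rᵢ = 8.10×10⁴ V.
ΔV = V_B − V_A = -1.47×10⁵ V.
W_field = −qΔV = −(1.81×10⁻⁶ C)(-1.47×10⁵ V) = 0.266 J.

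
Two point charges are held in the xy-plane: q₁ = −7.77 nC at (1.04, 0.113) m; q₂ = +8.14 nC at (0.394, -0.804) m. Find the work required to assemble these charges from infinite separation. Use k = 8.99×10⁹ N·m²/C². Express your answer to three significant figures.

-5.07×10⁻⁷ J

The assembly work is the sum of pairwise potential energies, U = Σ_{i<j} kqᵢqⱼ/rᵢⱼ.
Pair separations: r₁₂ = 1.12 m.
U = (-5.07×10⁻⁷) = -5.07×10⁻⁷ J.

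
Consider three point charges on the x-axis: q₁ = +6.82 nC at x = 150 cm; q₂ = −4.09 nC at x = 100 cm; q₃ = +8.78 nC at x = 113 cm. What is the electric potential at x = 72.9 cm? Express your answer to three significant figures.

141 V

Electric potential is a scalar, so the contributions from each charge add algebraically: V = Σ kqᵢ/rᵢ.
Distances from the field point to each charge: r₁ = 0.771 m, r₂ = 0.271 m, r₃ = 0.401 m.
V = k[(6.82×10⁻⁹)/(0.771) + (-4.09×10⁻⁹)/(0.271) + (8.78×10⁻⁹)/(0.401)] = 141 V.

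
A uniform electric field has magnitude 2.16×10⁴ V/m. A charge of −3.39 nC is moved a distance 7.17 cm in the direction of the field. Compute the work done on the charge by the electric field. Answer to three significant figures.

The potential change for a displacement 7.17 cm in the direction of the field is ΔV = −Ed = -1550 V.
W_field = −qΔV = -5.25×10⁻⁶ J.

-5.25×10⁻⁶ J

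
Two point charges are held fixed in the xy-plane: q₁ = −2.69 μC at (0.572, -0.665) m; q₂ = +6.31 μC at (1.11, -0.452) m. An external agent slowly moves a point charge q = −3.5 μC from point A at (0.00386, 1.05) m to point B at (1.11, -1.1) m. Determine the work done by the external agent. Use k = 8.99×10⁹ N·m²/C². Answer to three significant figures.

-0.124 J

For quasistatic motion the external work equals the change in potential energy: W_ext = qΔV = q(V_B − V_A).
At A: distances to the source charges are 1.81 m, 1.87 m; V_A = Σ kqᵢ/rᵢ = 1.70×10⁴ V.
At B: distances to the source charges are 0.692 m, 0.648 m; V_B = Σ kqᵢ/rᵢ = 5.26×10⁴ V.
ΔV = V_B − V_A = 3.56×10⁴ V.
W_ext = qΔV = (-3.50×10⁻⁶ C)(3.56×10⁴ V) = -0.124 J.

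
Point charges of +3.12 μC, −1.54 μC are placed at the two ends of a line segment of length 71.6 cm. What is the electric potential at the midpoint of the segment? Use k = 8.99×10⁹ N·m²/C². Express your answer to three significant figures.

The total potential is the scalar sum of each charge's contribution, V = Σ kqᵢ/rᵢ.
Each charge is 0.358 m from the midpoint.
V = k[(3.12×10⁻⁶)/(0.358) + (-1.54×10⁻⁶)/(0.358)] = 3.97×10⁴ V.

3.97×10⁴ V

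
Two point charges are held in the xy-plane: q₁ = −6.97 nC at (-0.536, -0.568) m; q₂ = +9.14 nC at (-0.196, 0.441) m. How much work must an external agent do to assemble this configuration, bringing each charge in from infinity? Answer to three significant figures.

The work to assemble the configuration equals its total potential energy, U = Σ kqᵢqⱼ/rᵢⱼ over all pairs.
Pair separations: r₁₂ = 1.06 m.
U = (-5.38×10⁻⁷) = -5.38×10⁻⁷ J.

-5.38×10⁻⁷ J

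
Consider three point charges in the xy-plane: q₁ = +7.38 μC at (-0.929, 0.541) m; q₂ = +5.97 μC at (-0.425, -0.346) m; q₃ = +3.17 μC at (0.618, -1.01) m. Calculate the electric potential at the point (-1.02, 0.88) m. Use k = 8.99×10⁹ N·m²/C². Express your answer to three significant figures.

Electric potential is a scalar, so the contributions from each charge add algebraically: V = Σ kqᵢ/rᵢ.
Distances from the field point to each charge: r₁ = 0.351 m, r₂ = 1.36 m, r₃ = 2.50 m.
V = k[(7.38×10⁻⁶)/(0.351) + (5.97×10⁻⁶)/(1.36) + (3.17×10⁻⁶)/(2.50)] = 2.40×10⁵ V.

2.40×10⁵ V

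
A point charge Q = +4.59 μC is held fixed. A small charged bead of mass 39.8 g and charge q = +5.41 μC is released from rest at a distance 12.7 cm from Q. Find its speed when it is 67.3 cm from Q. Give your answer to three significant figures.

8.47 m/s

Only the electrostatic force acts, so mechanical energy is conserved: ½mv² = U₁ − U₂ = kQq(1/r₁ − 1/r₂).
U₁ − U₂ = (8.99×10⁹ N·m²/C²)(4.59×10⁻⁶ C)(5.41×10⁻⁶ C)(1/0.127 − 1/0.673) = 1.43 J.
v = √(2·1.43/0.0398) = 8.47 m/s.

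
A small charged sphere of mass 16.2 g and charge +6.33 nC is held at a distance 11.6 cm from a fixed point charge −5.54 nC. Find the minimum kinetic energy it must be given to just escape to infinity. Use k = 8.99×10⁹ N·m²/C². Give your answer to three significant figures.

2.72×10⁻⁶ J

To just escape, total mechanical energy must reach zero at infinity: ½mv²_min + U = 0, so ½mv²_min = −U = |kQq|/r.
|U| = |kQq|/r = (8.99×10⁹ N·m²/C²)(5.54×10⁻⁹)(6.33×10⁻⁹)/(0.116) = 2.72×10⁻⁶ J.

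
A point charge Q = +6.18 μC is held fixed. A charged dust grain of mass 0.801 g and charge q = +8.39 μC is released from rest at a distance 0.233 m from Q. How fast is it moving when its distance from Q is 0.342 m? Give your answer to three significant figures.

39.9 m/s

Only the electrostatic force acts, so mechanical energy is conserved: ½mv² = U₁ − U₂ = kQq(1/r₁ − 1/r₂).
U₁ − U₂ = (8.99×10⁹ N·m²/C²)(6.18×10⁻⁶ C)(8.39×10⁻⁶ C)(1/0.233 − 1/0.342) = 0.638 J.
v = √(2·0.638/8.01×10⁻⁴) = 39.9 m/s.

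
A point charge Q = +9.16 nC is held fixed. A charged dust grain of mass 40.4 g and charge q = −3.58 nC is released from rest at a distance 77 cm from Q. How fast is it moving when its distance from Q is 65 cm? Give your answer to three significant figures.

1.87×10⁻³ m/s

Only the electrostatic force acts, so mechanical energy is conserved: ½mv² = U₁ − U₂ = kQq(1/r₁ − 1/r₂).
U₁ − U₂ = (8.99×10⁹ N·m²/C²)(9.16×10⁻⁹ C)(-3.58×10⁻⁹ C)(1/0.770 − 1/0.650) = 7.07×10⁻⁸ J.
v = √(2·7.07×10⁻⁸/0.0404) = 1.87×10⁻³ m/s.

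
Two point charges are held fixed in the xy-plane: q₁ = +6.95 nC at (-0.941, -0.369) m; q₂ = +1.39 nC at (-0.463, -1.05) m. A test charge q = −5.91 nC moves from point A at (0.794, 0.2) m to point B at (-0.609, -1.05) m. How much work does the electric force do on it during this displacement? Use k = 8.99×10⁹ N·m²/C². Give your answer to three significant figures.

7.49×10⁻⁷ J

The work done by the electric force is W_field = −ΔU = −q(V_B − V_A) = q(V_A − V_B).
At A: distances to the source charges are 1.83 m, 1.77 m; V_A = Σ kqᵢ/rᵢ = 41.3 V.
At B: distances to the source charges are 0.758 m, 0.146 m; V_B = Σ kqᵢ/rᵢ = 168 V.
ΔV = V_B − V_A = 127 V.
W_field = −qΔV = −(-5.91×10⁻⁹ C)(127 V) = 7.49×10⁻⁷ J.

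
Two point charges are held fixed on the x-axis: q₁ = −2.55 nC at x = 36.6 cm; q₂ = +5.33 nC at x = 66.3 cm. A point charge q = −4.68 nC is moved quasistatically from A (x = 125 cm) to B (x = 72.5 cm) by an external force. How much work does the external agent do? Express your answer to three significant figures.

-3.06×10⁻⁶ J

For quasistatic motion the external work equals the change in potential energy: W_ext = qΔV = q(V_B − V_A).
At A: distances to the source charges are 0.884 m, 0.587 m; V_A = Σ kqᵢ/rᵢ = 55.7 V.
At B: distances to the source charges are 0.359 m, 0.0620 m; V_B = Σ kqᵢ/rᵢ = 709 V.
ΔV = V_B − V_A = 653 V.
W_ext = qΔV = (-4.68×10⁻⁹ C)(653 V) = -3.06×10⁻⁶ J.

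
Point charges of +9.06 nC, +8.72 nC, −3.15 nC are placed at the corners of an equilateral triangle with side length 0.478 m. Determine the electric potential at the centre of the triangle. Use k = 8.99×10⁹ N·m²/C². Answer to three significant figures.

477 V

The total potential is the scalar sum of each charge's contribution, V = Σ kqᵢ/rᵢ.
The distance from each vertex to the centroid is a/√3 = 0.276 m.
V = k[(9.06×10⁻⁹)/(0.276) + (8.72×10⁻⁹)/(0.276) + (-3.15×10⁻⁹)/(0.276)] = 477 V.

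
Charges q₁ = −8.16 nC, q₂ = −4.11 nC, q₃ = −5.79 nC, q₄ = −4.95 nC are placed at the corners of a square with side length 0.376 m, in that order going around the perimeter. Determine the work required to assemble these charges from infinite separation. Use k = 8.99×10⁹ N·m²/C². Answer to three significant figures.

4.16×10⁻⁶ J

The assembly work is the sum of pairwise potential energies, U = Σ_{i<j} kqᵢqⱼ/rᵢⱼ.
The four side pairs have separation 0.376 m and the two diagonal pairs 0.532 m.
Summing all 6 pair terms gives U = 4.16×10⁻⁶ J.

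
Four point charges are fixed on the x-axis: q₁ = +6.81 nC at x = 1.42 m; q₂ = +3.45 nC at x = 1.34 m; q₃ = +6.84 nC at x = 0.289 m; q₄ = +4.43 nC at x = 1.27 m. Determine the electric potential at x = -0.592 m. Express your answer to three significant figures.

138 V

The total potential is the scalar sum of each charge's contribution, V = Σ kqᵢ/rᵢ.
Distances from the field point to each charge: r₁ = 2.01 m, r₂ = 1.93 m, r₃ = 0.881 m, r₄ = 1.86 m.
V = k[(6.81×10⁻⁹)/(2.01) + (3.45×10⁻⁹)/(1.93) + (6.84×10⁻⁹)/(0.881) + (4.43×10⁻⁹)/(1.86)] = 138 V.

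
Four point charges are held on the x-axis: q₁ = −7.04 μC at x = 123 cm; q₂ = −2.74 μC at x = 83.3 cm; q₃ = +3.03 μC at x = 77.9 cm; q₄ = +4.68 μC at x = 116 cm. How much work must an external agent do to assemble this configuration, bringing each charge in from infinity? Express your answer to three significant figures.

-5.62 J

The work to assemble the configuration equals its total potential energy, U = Σ kqᵢqⱼ/rᵢⱼ over all pairs.
Pair separations: r₁₂ = 0.397 m, r₁₃ = 0.451 m, r₁₄ = 0.0700 m, r₂₃ = 0.0540 m, r₂₄ = 0.327 m, r₃₄ = 0.381 m.
Summing all 6 pair terms gives U = -5.62 J.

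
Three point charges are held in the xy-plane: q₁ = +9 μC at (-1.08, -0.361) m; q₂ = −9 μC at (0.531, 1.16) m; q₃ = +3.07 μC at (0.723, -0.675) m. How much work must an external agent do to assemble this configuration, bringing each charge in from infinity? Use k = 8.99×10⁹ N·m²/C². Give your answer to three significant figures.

-0.328 J

The assembly work is the sum of pairwise potential energies, U = Σ_{i<j} kqᵢqⱼ/rᵢⱼ.
Pair separations: r₁₂ = 2.22 m, r₁₃ = 1.83 m, r₂₃ = 1.85 m.
U = (-0.329) + (0.136) + (-0.135) = -0.328 J.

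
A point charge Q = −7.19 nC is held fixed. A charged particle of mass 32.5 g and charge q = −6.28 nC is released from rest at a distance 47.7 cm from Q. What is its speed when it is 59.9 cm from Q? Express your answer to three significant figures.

Only the electrostatic force acts, so mechanical energy is conserved: ½mv² = U₁ − U₂ = kQq(1/r₁ − 1/r₂).
U₁ − U₂ = (8.99×10⁹ N·m²/C²)(-7.19×10⁻⁹ C)(-6.28×10⁻⁹ C)(1/0.477 − 1/0.599) = 1.73×10⁻⁷ J.
v = √(2·1.73×10⁻⁷/0.0325) = 3.27×10⁻³ m/s.

3.27×10⁻³ m/s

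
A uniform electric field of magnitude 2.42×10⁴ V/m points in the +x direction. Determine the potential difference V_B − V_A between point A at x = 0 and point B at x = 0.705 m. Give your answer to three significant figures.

-1.71×10⁴ V

In a uniform field, potential decreases in the direction of E: V_B − V_A = −E·Δx.
V_B − V_A = −(2.42×10⁴ V/m)(0.705 m) = -1.71×10⁴ V.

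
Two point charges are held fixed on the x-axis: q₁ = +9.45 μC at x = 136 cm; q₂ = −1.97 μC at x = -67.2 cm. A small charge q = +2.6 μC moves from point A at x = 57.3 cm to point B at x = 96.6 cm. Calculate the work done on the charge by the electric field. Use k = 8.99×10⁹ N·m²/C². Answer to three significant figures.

The work done by the electric force is W_field = −ΔU = −q(V_B − V_A) = q(V_A − V_B).
At A: distances to the source charges are 0.787 m, 1.25 m; V_A = Σ kqᵢ/rᵢ = 9.37×10⁴ V.
At B: distances to the source charges are 0.394 m, 1.64 m; V_B = Σ kqᵢ/rᵢ = 2.05×10⁵ V.
ΔV = V_B − V_A = 1.11×10⁵ V.
W_field = −qΔV = −(2.60×10⁻⁶ C)(1.11×10⁵ V) = -0.289 J.

-0.289 J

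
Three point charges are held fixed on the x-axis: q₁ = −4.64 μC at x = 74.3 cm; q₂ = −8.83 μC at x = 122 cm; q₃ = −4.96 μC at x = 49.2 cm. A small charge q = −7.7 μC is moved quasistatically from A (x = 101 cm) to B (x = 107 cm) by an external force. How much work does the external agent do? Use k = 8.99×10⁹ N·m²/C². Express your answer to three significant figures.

0.875 J

For quasistatic motion the external work equals the change in potential energy: W_ext = qΔV = q(V_B − V_A).
At A: distances to the source charges are 0.267 m, 0.210 m, 0.518 m; V_A = Σ kqᵢ/rᵢ = -6.20×10⁵ V.
At B: distances to the source charges are 0.327 m, 0.150 m, 0.578 m; V_B = Σ kqᵢ/rᵢ = -7.34×10⁵ V.
ΔV = V_B − V_A = -1.14×10⁵ V.
W_ext = qΔV = (-7.70×10⁻⁶ C)(-1.14×10⁵ V) = 0.875 J.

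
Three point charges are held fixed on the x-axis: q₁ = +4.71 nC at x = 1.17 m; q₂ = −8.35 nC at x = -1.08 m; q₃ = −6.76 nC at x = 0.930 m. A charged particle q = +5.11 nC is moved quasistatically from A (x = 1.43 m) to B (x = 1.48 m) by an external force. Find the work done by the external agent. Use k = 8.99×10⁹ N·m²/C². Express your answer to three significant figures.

For quasistatic motion the external work equals the change in potential energy: W_ext = qΔV = q(V_B − V_A).
At A: distances to the source charges are 0.260 m, 2.51 m, 0.500 m; V_A = Σ kqᵢ/rᵢ = 11.4 V.
At B: distances to the source charges are 0.310 m, 2.56 m, 0.550 m; V_B = Σ kqᵢ/rᵢ = -3.23 V.
ΔV = V_B − V_A = -14.6 V.
W_ext = qΔV = (5.11×10⁻⁹ C)(-14.6 V) = -7.48×10⁻⁸ J.

-7.48×10⁻⁸ J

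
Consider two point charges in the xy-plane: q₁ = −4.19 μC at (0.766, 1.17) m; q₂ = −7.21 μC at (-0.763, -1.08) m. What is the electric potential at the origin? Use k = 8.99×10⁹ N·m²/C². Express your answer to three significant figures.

Electric potential is a scalar, so the contributions from each charge add algebraically: V = Σ kqᵢ/rᵢ.
Distances from the field point to each charge: r₁ = 1.40 m, r₂ = 1.32 m.
V = k[(-4.19×10⁻⁶)/(1.40) + (-7.21×10⁻⁶)/(1.32)] = -7.60×10⁴ V.

-7.60×10⁴ V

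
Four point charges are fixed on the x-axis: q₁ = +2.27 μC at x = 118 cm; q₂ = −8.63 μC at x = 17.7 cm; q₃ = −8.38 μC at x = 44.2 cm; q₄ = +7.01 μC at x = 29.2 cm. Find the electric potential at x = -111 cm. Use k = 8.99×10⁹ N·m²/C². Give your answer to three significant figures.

-5.50×10⁴ V

The total potential is the scalar sum of each charge's contribution, V = Σ kqᵢ/rᵢ.
Distances from the field point to each charge: r₁ = 2.29 m, r₂ = 1.29 m, r₃ = 1.55 m, r₄ = 1.40 m.
V = k[(2.27×10⁻⁶)/(2.29) + (-8.63×10⁻⁶)/(1.29) + (-8.38×10⁻⁶)/(1.55) + (7.01×10⁻⁶)/(1.40)] = -5.50×10⁴ V.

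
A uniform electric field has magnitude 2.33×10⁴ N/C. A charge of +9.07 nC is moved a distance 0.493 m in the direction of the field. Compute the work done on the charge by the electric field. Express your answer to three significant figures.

1.04×10⁻⁴ J

The potential change for a displacement 0.493 m in the direction of the field is ΔV = −Ed = -1.15×10⁴ V.
W_field = −qΔV = 1.04×10⁻⁴ J.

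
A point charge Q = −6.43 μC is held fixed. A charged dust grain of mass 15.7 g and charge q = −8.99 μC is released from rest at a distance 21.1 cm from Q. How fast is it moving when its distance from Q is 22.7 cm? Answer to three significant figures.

4.70 m/s

Only the electrostatic force acts, so mechanical energy is conserved: ½mv² = U₁ − U₂ = kQq(1/r₁ − 1/r₂).
U₁ − U₂ = (8.99×10⁹ N·m²/C²)(-6.43×10⁻⁶ C)(-8.99×10⁻⁶ C)(1/0.211 − 1/0.227) = 0.174 J.
v = √(2·0.174/0.0157) = 4.70 m/s.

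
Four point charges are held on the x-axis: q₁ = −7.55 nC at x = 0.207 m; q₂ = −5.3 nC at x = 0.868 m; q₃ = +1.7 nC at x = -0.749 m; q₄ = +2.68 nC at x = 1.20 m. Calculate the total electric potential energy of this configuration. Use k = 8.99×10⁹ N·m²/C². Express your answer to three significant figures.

-1.73×10⁻⁷ J

The work to assemble the configuration equals its total potential energy, U = Σ kqᵢqⱼ/rᵢⱼ over all pairs.
Pair separations: r₁₂ = 0.661 m, r₁₃ = 0.956 m, r₁₄ = 0.993 m, r₂₃ = 1.62 m, r₂₄ = 0.332 m, r₃₄ = 1.95 m.
Summing all 6 pair terms gives U = -1.73×10⁻⁷ J.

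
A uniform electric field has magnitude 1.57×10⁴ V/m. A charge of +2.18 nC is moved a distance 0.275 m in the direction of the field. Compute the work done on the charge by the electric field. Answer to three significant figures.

The potential change for a displacement 0.275 m in the direction of the field is ΔV = −Ed = -4320 V.
W_field = −qΔV = 9.41×10⁻⁶ J.

9.41×10⁻⁶ J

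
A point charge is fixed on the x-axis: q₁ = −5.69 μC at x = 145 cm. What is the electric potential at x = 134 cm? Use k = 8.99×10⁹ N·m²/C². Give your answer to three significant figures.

Electric potential is a scalar, so the contributions from each charge add algebraically: V = Σ kqᵢ/rᵢ.
V = k[(-5.69×10⁻⁶)/(0.110)] = -4.65×10⁵ V.

-4.65×10⁵ V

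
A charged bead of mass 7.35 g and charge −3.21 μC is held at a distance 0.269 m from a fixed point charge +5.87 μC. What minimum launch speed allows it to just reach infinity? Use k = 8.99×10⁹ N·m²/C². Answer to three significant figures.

13.1 m/s

To just escape, total mechanical energy must reach zero at infinity: ½mv²_min + U = 0, so ½mv²_min = −U = |kQq|/r.
|U| = |kQq|/r = (8.99×10⁹ N·m²/C²)(5.87×10⁻⁶)(3.21×10⁻⁶)/(0.269) = 0.630 J.
v_min = √(2|U|/m) = √(2·0.630/7.35×10⁻³) = 13.1 m/s.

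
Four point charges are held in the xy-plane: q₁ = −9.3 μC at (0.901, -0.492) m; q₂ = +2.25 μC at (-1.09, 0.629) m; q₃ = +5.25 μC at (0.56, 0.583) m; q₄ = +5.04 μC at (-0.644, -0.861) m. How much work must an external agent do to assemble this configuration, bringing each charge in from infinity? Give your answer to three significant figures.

-0.480 J

The work to assemble the configuration equals its total potential energy, U = Σ kqᵢqⱼ/rᵢⱼ over all pairs.
Pair separations: r₁₂ = 2.28 m, r₁₃ = 1.13 m, r₁₄ = 1.59 m, r₂₃ = 1.65 m, r₂₄ = 1.56 m, r₃₄ = 1.88 m.
Summing all 6 pair terms gives U = -0.480 J.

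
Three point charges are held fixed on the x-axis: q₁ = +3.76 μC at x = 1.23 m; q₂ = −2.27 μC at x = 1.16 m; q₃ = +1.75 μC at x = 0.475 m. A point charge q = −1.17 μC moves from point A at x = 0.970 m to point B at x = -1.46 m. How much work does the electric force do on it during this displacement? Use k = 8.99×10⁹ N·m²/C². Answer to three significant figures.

The work done by the electric force is W_field = −ΔU = −q(V_B − V_A) = q(V_A − V_B).
At A: distances to the source charges are 0.260 m, 0.190 m, 0.495 m; V_A = Σ kqᵢ/rᵢ = 5.44×10⁴ V.
At B: distances to the source charges are 2.69 m, 2.62 m, 1.94 m; V_B = Σ kqᵢ/rᵢ = 1.29×10⁴ V.
ΔV = V_B − V_A = -4.15×10⁴ V.
W_field = −qΔV = −(-1.17×10⁻⁶ C)(-4.15×10⁴ V) = -0.0485 J.

-0.0485 J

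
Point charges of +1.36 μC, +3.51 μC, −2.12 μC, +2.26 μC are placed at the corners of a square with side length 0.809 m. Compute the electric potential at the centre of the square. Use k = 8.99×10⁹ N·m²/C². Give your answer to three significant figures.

7.87×10⁴ V

Electric potential is a scalar, so the contributions from each charge add algebraically: V = Σ kqᵢ/rᵢ.
The distance from each corner to the centre is a√2/2 = 0.572 m.
V = k[(1.36×10⁻⁶)/(0.572) + (3.51×10⁻⁶)/(0.572) + (-2.12×10⁻⁶)/(0.572) + (2.26×10⁻⁶)/(0.572)] = 7.87×10⁴ V.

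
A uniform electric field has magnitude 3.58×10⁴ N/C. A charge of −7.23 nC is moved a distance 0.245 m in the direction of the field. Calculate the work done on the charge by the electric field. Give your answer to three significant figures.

The potential change for a displacement 0.245 m in the direction of the field is ΔV = −Ed = -8770 V.
W_field = −qΔV = -6.34×10⁻⁵ J.

-6.34×10⁻⁵ J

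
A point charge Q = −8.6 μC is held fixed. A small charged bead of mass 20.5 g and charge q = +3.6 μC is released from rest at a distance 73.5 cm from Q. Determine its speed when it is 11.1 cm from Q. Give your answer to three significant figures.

Only the electrostatic force acts, so mechanical energy is conserved: ½mv² = U₁ − U₂ = kQq(1/r₁ − 1/r₂).
U₁ − U₂ = (8.99×10⁹ N·m²/C²)(-8.60×10⁻⁶ C)(3.60×10⁻⁶ C)(1/0.735 − 1/0.111) = 2.13 J.
v = √(2·2.13/0.0205) = 14.4 m/s.

14.4 m/s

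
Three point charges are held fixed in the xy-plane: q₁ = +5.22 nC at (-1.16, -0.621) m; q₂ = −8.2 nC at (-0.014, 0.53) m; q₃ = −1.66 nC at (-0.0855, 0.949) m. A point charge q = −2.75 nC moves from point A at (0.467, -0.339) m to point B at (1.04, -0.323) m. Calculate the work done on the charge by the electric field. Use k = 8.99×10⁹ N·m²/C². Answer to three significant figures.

The work done by the electric force is W_field = −ΔU = −q(V_B − V_A) = q(V_A − V_B).
At A: distances to the source charges are 1.65 m, 0.993 m, 1.40 m; V_A = Σ kqᵢ/rᵢ = -56.4 V.
At B: distances to the source charges are 2.22 m, 1.36 m, 1.70 m; V_B = Σ kqᵢ/rᵢ = -42.0 V.
ΔV = V_B − V_A = 14.4 V.
W_field = −qΔV = −(-2.75×10⁻⁹ C)(14.4 V) = 3.97×10⁻⁸ J.

3.97×10⁻⁸ J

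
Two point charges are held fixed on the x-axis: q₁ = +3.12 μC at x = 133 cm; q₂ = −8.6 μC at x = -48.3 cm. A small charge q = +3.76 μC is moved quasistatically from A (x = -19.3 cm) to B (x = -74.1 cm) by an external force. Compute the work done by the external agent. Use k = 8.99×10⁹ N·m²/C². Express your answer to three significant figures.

-0.143 J

For quasistatic motion the external work equals the change in potential energy: W_ext = qΔV = q(V_B − V_A).
At A: distances to the source charges are 1.52 m, 0.290 m; V_A = Σ kqᵢ/rᵢ = -2.48×10⁵ V.
At B: distances to the source charges are 2.07 m, 0.258 m; V_B = Σ kqᵢ/rᵢ = -2.86×10⁵ V.
ΔV = V_B − V_A = -3.79×10⁴ V.
W_ext = qΔV = (3.76×10⁻⁶ C)(-3.79×10⁴ V) = -0.143 J.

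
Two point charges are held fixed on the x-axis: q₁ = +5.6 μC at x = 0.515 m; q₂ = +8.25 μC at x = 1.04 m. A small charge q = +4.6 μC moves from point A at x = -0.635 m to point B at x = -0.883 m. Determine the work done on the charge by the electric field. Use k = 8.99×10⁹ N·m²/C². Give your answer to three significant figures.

0.0620 J

The work done by the electric force is W_field = −ΔU = −q(V_B − V_A) = q(V_A − V_B).
At A: distances to the source charges are 1.15 m, 1.68 m; V_A = Σ kqᵢ/rᵢ = 8.81×10⁴ V.
At B: distances to the source charges are 1.40 m, 1.92 m; V_B = Σ kqᵢ/rᵢ = 7.46×10⁴ V.
ΔV = V_B − V_A = -1.35×10⁴ V.
W_field = −qΔV = −(4.60×10⁻⁶ C)(-1.35×10⁴ V) = 0.0620 J.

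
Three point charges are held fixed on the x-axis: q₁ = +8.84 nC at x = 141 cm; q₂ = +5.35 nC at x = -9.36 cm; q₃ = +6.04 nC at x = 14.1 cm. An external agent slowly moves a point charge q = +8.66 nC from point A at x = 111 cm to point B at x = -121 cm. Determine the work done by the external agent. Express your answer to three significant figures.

For quasistatic motion the external work equals the change in potential energy: W_ext = qΔV = q(V_B − V_A).
At A: distances to the source charges are 0.300 m, 1.20 m, 0.969 m; V_A = Σ kqᵢ/rᵢ = 361 V.
At B: distances to the source charges are 2.62 m, 1.12 m, 1.35 m; V_B = Σ kqᵢ/rᵢ = 114 V.
ΔV = V_B − V_A = -247 V.
W_ext = qΔV = (8.66×10⁻⁹ C)(-247 V) = -2.14×10⁻⁶ J.

-2.14×10⁻⁶ J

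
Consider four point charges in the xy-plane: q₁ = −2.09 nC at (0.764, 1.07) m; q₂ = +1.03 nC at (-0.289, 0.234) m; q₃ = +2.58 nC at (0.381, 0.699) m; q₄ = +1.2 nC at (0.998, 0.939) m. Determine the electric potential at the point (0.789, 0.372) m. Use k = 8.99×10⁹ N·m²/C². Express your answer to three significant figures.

The total potential is the scalar sum of each charge's contribution, V = Σ kqᵢ/rᵢ.
Distances from the field point to each charge: r₁ = 0.698 m, r₂ = 1.09 m, r₃ = 0.523 m, r₄ = 0.604 m.
V = k[(-2.09×10⁻⁹)/(0.698) + (1.03×10⁻⁹)/(1.09) + (2.58×10⁻⁹)/(0.523) + (1.20×10⁻⁹)/(0.604)] = 43.8 V.

43.8 V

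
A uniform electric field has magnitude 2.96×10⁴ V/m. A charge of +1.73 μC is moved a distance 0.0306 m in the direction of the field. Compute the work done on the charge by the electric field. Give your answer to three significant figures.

1.57×10⁻³ J

The potential change for a displacement 0.0306 m in the direction of the field is ΔV = −Ed = -906 V.
W_field = −qΔV = 1.57×10⁻³ J.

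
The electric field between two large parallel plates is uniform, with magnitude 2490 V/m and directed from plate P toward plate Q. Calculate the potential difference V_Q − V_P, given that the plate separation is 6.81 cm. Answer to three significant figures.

-170 V

In a uniform field, potential decreases in the direction of E: ΔV = −E·d for a displacement d parallel to E.
Going from P to Q is a displacement of 6.81 cm along the field, so V_Q − V_P = −Ed = -170 V.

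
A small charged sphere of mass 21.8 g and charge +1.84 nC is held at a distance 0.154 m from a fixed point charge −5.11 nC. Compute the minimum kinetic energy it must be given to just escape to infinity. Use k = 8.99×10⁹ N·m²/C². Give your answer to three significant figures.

To just escape, total mechanical energy must reach zero at infinity: ½mv²_min + U = 0, so ½mv²_min = −U = |kQq|/r.
|U| = |kQq|/r = (8.99×10⁹ N·m²/C²)(5.11×10⁻⁹)(1.84×10⁻⁹)/(0.154) = 5.49×10⁻⁷ J.

5.49×10⁻⁷ J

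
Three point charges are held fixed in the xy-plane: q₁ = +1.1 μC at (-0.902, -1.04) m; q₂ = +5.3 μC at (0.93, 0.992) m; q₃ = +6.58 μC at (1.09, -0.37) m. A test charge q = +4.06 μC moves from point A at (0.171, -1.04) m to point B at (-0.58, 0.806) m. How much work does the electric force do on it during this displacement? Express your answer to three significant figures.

The work done by the electric force is W_field = −ΔU = −q(V_B − V_A) = q(V_A − V_B).
At A: distances to the source charges are 1.07 m, 2.17 m, 1.14 m; V_A = Σ kqᵢ/rᵢ = 8.32×10⁴ V.
At B: distances to the source charges are 1.87 m, 1.52 m, 2.04 m; V_B = Σ kqᵢ/rᵢ = 6.56×10⁴ V.
ΔV = V_B − V_A = -1.76×10⁴ V.
W_field = −qΔV = −(4.06×10⁻⁶ C)(-1.76×10⁴ V) = 0.0716 J.

0.0716 J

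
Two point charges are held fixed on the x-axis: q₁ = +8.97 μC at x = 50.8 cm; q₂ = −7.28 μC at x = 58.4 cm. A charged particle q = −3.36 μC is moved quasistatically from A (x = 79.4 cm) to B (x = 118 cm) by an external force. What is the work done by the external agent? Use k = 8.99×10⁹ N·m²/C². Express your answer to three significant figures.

For quasistatic motion the external work equals the change in potential energy: W_ext = qΔV = q(V_B − V_A).
At A: distances to the source charges are 0.286 m, 0.210 m; V_A = Σ kqᵢ/rᵢ = -2.97×10⁴ V.
At B: distances to the source charges are 0.672 m, 0.596 m; V_B = Σ kqᵢ/rᵢ = 1.02×10⁴ V.
ΔV = V_B − V_A = 3.99×10⁴ V.
W_ext = qΔV = (-3.36×10⁻⁶ C)(3.99×10⁴ V) = -0.134 J.

-0.134 J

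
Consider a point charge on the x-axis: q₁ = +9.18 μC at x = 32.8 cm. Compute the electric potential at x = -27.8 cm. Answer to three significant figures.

Electric potential is a scalar, so the contributions from each charge add algebraically: V = Σ kqᵢ/rᵢ.
V = k[(9.18×10⁻⁶)/(0.606)] = 1.36×10⁵ V.

1.36×10⁵ V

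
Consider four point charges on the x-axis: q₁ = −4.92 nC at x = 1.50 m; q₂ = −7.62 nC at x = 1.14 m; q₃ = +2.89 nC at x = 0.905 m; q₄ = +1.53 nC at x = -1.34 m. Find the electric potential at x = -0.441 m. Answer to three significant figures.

Electric potential is a scalar, so the contributions from each charge add algebraically: V = Σ kqᵢ/rᵢ.
Distances from the field point to each charge: r₁ = 1.94 m, r₂ = 1.58 m, r₃ = 1.35 m, r₄ = 0.899 m.
V = k[(-4.92×10⁻⁹)/(1.94) + (-7.62×10⁻⁹)/(1.58) + (2.89×10⁻⁹)/(1.35) + (1.53×10⁻⁹)/(0.899)] = -31.5 V.

-31.5 V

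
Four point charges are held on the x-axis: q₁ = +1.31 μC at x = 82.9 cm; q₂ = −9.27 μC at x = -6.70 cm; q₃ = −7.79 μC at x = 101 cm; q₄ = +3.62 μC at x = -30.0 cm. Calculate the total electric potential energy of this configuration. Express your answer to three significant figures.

The assembly work is the sum of pairwise potential energies, U = Σ_{i<j} kqᵢqⱼ/rᵢⱼ.
Pair separations: r₁₂ = 0.896 m, r₁₃ = 0.181 m, r₁₄ = 1.13 m, r₂₃ = 1.08 m, r₂₄ = 0.233 m, r₃₄ = 1.31 m.
Summing all 6 pair terms gives U = -1.48 J.

-1.48 J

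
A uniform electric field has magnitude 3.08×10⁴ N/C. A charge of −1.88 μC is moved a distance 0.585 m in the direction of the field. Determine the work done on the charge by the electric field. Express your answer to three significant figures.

-0.0339 J

The potential change for a displacement 0.585 m in the direction of the field is ΔV = −Ed = -1.80×10⁴ V.
W_field = −qΔV = -0.0339 J.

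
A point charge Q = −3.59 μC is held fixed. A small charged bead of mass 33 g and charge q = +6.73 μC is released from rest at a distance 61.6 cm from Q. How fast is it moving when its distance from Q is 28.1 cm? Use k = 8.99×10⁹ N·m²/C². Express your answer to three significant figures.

5.05 m/s

Only the electrostatic force acts, so mechanical energy is conserved: ½mv² = U₁ − U₂ = kQq(1/r₁ − 1/r₂).
U₁ − U₂ = (8.99×10⁹ N·m²/C²)(-3.59×10⁻⁶ C)(6.73×10⁻⁶ C)(1/0.616 − 1/0.281) = 0.420 J.
v = √(2·0.420/0.0330) = 5.05 m/s.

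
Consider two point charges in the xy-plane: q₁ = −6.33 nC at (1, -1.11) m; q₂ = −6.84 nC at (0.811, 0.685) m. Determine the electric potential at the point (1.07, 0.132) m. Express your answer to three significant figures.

-146 V

The total potential is the scalar sum of each charge's contribution, V = Σ kqᵢ/rᵢ.
Distances from the field point to each charge: r₁ = 1.24 m, r₂ = 0.611 m.
V = k[(-6.33×10⁻⁹)/(1.24) + (-6.84×10⁻⁹)/(0.611)] = -146 V.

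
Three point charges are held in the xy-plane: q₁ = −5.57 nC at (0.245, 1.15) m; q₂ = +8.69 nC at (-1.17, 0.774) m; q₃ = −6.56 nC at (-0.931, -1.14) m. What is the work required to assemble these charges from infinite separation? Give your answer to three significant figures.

-4.35×10⁻⁷ J

The work to assemble the configuration equals its total potential energy, U = Σ kqᵢqⱼ/rᵢⱼ over all pairs.
Pair separations: r₁₂ = 1.46 m, r₁₃ = 2.57 m, r₂₃ = 1.93 m.
U = (-2.97×10⁻⁷) + (1.28×10⁻⁷) + (-2.66×10⁻⁷) = -4.35×10⁻⁷ J.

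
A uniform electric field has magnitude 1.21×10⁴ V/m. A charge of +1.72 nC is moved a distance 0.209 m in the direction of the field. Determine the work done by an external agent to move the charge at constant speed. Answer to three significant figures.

-4.35×10⁻⁶ J

The potential change for a displacement 0.209 m in the direction of the field is ΔV = −Ed = -2530 V.
W_ext = qΔV = -4.35×10⁻⁶ J.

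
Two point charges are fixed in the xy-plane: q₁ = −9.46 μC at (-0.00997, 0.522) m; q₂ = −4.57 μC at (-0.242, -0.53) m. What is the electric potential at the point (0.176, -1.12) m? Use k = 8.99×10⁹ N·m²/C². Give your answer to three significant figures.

-1.08×10⁵ V

The total potential is the scalar sum of each charge's contribution, V = Σ kqᵢ/rᵢ.
Distances from the field point to each charge: r₁ = 1.65 m, r₂ = 0.723 m.
V = k[(-9.46×10⁻⁶)/(1.65) + (-4.57×10⁻⁶)/(0.723)] = -1.08×10⁵ V.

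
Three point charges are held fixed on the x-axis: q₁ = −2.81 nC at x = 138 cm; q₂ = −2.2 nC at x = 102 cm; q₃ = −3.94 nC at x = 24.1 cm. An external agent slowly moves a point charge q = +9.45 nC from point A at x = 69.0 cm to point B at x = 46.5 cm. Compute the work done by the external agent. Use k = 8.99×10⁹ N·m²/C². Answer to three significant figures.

-4.34×10⁻⁷ J

For quasistatic motion the external work equals the change in potential energy: W_ext = qΔV = q(V_B − V_A).
At A: distances to the source charges are 0.690 m, 0.330 m, 0.449 m; V_A = Σ kqᵢ/rᵢ = -175 V.
At B: distances to the source charges are 0.915 m, 0.555 m, 0.224 m; V_B = Σ kqᵢ/rᵢ = -221 V.
ΔV = V_B − V_A = -45.9 V.
W_ext = qΔV = (9.45×10⁻⁹ C)(-45.9 V) = -4.34×10⁻⁷ J.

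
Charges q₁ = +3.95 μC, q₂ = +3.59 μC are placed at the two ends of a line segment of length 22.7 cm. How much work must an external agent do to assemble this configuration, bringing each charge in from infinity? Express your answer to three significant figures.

The assembly work is the sum of pairwise potential energies, U = Σ_{i<j} kqᵢqⱼ/rᵢⱼ.
The separation is r = 0.227 m.
U = (0.562) = 0.562 J.

0.562 J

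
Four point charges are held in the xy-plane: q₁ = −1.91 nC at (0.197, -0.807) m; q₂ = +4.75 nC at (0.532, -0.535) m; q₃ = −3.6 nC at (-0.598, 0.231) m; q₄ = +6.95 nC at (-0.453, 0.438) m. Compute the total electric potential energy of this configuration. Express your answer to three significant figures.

The work to assemble the configuration equals its total potential energy, U = Σ kqᵢqⱼ/rᵢⱼ over all pairs.
Pair separations: r₁₂ = 0.432 m, r₁₃ = 1.31 m, r₁₄ = 1.40 m, r₂₃ = 1.37 m, r₂₄ = 1.38 m, r₃₄ = 0.253 m.
Summing all 6 pair terms gives U = -1.01×10⁻⁶ J.

-1.01×10⁻⁶ J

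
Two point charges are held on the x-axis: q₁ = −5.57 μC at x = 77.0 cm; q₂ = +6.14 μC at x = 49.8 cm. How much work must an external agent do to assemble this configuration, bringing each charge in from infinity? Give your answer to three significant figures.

The work to assemble the configuration equals its total potential energy, U = Σ kqᵢqⱼ/rᵢⱼ over all pairs.
Pair separations: r₁₂ = 0.272 m.
U = (-1.13) = -1.13 J.

-1.13 J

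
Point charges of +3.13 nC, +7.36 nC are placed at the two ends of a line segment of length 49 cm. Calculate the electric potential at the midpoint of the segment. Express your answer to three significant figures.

385 V

Electric potential is a scalar, so the contributions from each charge add algebraically: V = Σ kqᵢ/rᵢ.
Each charge is 0.245 m from the midpoint.
V = k[(3.13×10⁻⁹)/(0.245) + (7.36×10⁻⁹)/(0.245)] = 385 V.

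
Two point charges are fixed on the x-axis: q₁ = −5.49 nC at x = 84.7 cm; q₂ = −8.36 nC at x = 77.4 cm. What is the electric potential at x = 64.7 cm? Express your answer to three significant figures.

-839 V

The total potential is the scalar sum of each charge's contribution, V = Σ kqᵢ/rᵢ.
Distances from the field point to each charge: r₁ = 0.200 m, r₂ = 0.127 m.
V = k[(-5.49×10⁻⁹)/(0.200) + (-8.36×10⁻⁹)/(0.127)] = -839 V.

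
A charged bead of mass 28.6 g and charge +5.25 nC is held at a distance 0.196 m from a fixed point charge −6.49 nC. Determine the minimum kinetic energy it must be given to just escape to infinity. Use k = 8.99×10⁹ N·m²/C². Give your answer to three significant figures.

1.56×10⁻⁶ J

To just escape, total mechanical energy must reach zero at infinity: ½mv²_min + U = 0, so ½mv²_min = −U = |kQq|/r.
|U| = |kQq|/r = (8.99×10⁹ N·m²/C²)(6.49×10⁻⁹)(5.25×10⁻⁹)/(0.196) = 1.56×10⁻⁶ J.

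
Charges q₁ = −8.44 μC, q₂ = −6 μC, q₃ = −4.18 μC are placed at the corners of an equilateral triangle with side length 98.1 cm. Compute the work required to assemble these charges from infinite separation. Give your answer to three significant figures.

1.02 J

The assembly work is the sum of pairwise potential energies, U = Σ_{i<j} kqᵢqⱼ/rᵢⱼ.
All three pair separations equal the side length, 0.981 m.
U = (0.464) + (0.323) + (0.230) = 1.02 J.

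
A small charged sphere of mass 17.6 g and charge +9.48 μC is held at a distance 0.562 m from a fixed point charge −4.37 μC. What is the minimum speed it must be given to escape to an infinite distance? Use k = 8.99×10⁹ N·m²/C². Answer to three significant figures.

To just escape, total mechanical energy must reach zero at infinity: ½mv²_min + U = 0, so ½mv²_min = −U = |kQq|/r.
|U| = |kQq|/r = (8.99×10⁹ N·m²/C²)(4.37×10⁻⁶)(9.48×10⁻⁶)/(0.562) = 0.663 J.
v_min = √(2|U|/m) = √(2·0.663/0.0176) = 8.68 m/s.

8.68 m/s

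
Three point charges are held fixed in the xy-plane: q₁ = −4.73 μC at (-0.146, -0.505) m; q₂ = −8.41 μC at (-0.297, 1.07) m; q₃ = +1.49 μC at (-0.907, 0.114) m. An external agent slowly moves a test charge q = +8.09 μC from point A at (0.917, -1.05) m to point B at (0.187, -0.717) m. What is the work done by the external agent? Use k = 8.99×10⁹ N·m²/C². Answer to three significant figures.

-0.635 J

For quasistatic motion the external work equals the change in potential energy: W_ext = qΔV = q(V_B − V_A).
At A: distances to the source charges are 1.19 m, 2.44 m, 2.16 m; V_A = Σ kqᵢ/rᵢ = -6.04×10⁴ V.
At B: distances to the source charges are 0.395 m, 1.85 m, 1.37 m; V_B = Σ kqᵢ/rᵢ = -1.39×10⁵ V.
ΔV = V_B − V_A = -7.85×10⁴ V.
W_ext = qΔV = (8.09×10⁻⁶ C)(-7.85×10⁴ V) = -0.635 J.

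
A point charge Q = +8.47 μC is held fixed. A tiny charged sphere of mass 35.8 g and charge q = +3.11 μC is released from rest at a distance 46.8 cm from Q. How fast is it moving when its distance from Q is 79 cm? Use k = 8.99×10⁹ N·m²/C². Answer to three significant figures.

Only the electrostatic force acts, so mechanical energy is conserved: ½mv² = U₁ − U₂ = kQq(1/r₁ − 1/r₂).
U₁ − U₂ = (8.99×10⁹ N·m²/C²)(8.47×10⁻⁶ C)(3.11×10⁻⁶ C)(1/0.468 − 1/0.790) = 0.206 J.
v = √(2·0.206/0.0358) = 3.39 m/s.

3.39 m/s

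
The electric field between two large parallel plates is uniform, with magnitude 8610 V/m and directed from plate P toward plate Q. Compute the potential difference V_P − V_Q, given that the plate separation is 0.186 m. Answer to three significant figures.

1600 V

In a uniform field, potential decreases in the direction of E: ΔV = −E·d for a displacement d parallel to E.
Going from Q to P is a displacement of 0.186 m opposite to the field, so V_P − V_Q = +Ed = 1600 V.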